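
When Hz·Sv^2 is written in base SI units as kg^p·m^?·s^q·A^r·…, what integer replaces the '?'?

4

Hz = 1/s = s⁻¹ (frequency is cycles per second).
Sv = J/kg (equivalent dose = energy per mass),
    = m²·s⁻².
So Sv² = m⁴·s⁻⁴.
Combining: Hz·Sv² = s⁻¹ · (m⁴·s⁻⁴) = m⁴·s⁻⁵.
The exponent of m is 4.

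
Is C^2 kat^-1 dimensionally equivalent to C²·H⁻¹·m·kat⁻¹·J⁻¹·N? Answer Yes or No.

No

Left side:
  C = A·s = s·A (charge = current × time).
  So C² = s²·A².
  kat = mol/s = s⁻¹·mol (catalytic activity).
  So kat⁻¹ = s·mol⁻¹.
  Combining: C²·kat⁻¹ = (s²·A²) · (s·mol⁻¹) = s³·A²·mol⁻¹.
Right side:
  C = A·s = s·A (charge = current × time).
  So C² = s²·A².
  H = Wb/A (inductance = flux per current),
      = kg·m²·s⁻²·A⁻².
  So H⁻¹ = kg⁻¹·m⁻²·s²·A².
  kat = mol/s = s⁻¹·mol (catalytic activity).
  So kat⁻¹ = s·mol⁻¹.
  J = N·m (work = force × distance),
      = kg·m²·s⁻².
  So J⁻¹ = kg⁻¹·m⁻²·s².
  N = kg·m/s² = kg·m·s⁻² (force = mass × acceleration).
  Combining: C²·H⁻¹·m·kat⁻¹·J⁻¹·N = (s²·A²) · (kg⁻¹·m⁻²·s²·A²) · m · (s·mol⁻¹) · (kg⁻¹·m⁻²·s²) · (kg·m·s⁻²) = kg⁻¹·m⁻²·s⁵·A⁴·mol⁻¹.
Left is s³·A²·mol⁻¹; right is kg⁻¹·m⁻²·s⁵·A⁴·mol⁻¹ — different.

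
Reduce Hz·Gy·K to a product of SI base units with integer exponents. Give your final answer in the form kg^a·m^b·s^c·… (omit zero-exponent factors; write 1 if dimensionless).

m²·s⁻³·K

Hz = s⁻¹.
Gy = m²·s⁻².
Combining: Hz·Gy·K = s⁻¹ · (m²·s⁻²) · K = m²·s⁻³·K.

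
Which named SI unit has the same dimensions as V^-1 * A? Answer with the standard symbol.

S

V = W/A (potential = power per current),
    = kg·m²·s⁻³·A⁻¹.
So V⁻¹ = kg⁻¹·m⁻²·s³·A.
Combining: V⁻¹·A = (kg⁻¹·m⁻²·s³·A) · A = kg⁻¹·m⁻²·s³·A².
kg⁻¹·m⁻²·s³·A² is the base-SI form of the siemens.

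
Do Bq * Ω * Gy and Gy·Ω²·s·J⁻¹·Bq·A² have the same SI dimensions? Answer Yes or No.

Yes

Left side:
  Bq = 1/s = s⁻¹ (activity is decays per second).
  Ω = V/A (resistance = voltage per current),
      = kg·m²·s⁻³·A⁻².
  Gy = J/kg (absorbed dose = energy per mass),
      = m²·s⁻².
  Combining: Bq·Ω·Gy = s⁻¹ · (kg·m²·s⁻³·A⁻²) · (m²·s⁻²) = kg·m⁴·s⁻⁶·A⁻².
Right side:
  Gy = J/kg (absorbed dose = energy per mass),
      = m²·s⁻².
  Ω = V/A (resistance = voltage per current),
      = kg·m²·s⁻³·A⁻².
  So Ω² = kg²·m⁴·s⁻⁶·A⁻⁴.
  J = N·m (work = force × distance),
      = kg·m²·s⁻².
  So J⁻¹ = kg⁻¹·m⁻²·s².
  Bq = 1/s = s⁻¹ (activity is decays per second).
  Combining: Gy·Ω²·s·J⁻¹·Bq·A² = (m²·s⁻²) · (kg²·m⁴·s⁻⁶·A⁻⁴) · s · (kg⁻¹·m⁻²·s²) · s⁻¹ · A² = kg·m⁴·s⁻⁶·A⁻².
Both reduce to kg·m⁴·s⁻⁶·A⁻².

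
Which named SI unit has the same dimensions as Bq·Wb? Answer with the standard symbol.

Bq = 1/s = s⁻¹ (activity is decays per second).
Wb = V·s (flux: a volt is a weber per second),
    = kg·m²·s⁻²·A⁻¹.
Combining: Bq·Wb = s⁻¹ · (kg·m²·s⁻²·A⁻¹) = kg·m²·s⁻³·A⁻¹.
kg·m²·s⁻³·A⁻¹ is the base-SI form of the volt.

V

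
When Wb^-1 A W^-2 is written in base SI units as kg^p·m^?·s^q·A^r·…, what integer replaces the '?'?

Wb = V·s (flux: a volt is a weber per second),
    = kg·m²·s⁻²·A⁻¹.
So Wb⁻¹ = kg⁻¹·m⁻²·s²·A.
W = J/s (power = energy per time),
    = kg·m²·s⁻³.
So W⁻² = kg⁻²·m⁻⁴·s⁶.
Combining: Wb⁻¹·A·W⁻² = (kg⁻¹·m⁻²·s²·A) · A · (kg⁻²·m⁻⁴·s⁶) = kg⁻³·m⁻⁶·s⁸·A².
The exponent of m is -6.

-6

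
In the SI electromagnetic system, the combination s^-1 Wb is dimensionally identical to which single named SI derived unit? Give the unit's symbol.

Wb = V·s (flux: a volt is a weber per second),
    = kg·m²·s⁻²·A⁻¹.
Combining: s⁻¹·Wb = s⁻¹ · (kg·m²·s⁻²·A⁻¹) = kg·m²·s⁻³·A⁻¹.
kg·m²·s⁻³·A⁻¹ is the base-SI form of the volt.

V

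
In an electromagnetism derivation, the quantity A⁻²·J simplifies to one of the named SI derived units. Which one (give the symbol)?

H

J = N·m (work = force × distance),
    = kg·m²·s⁻².
Combining: A⁻²·J = A⁻² · (kg·m²·s⁻²) = kg·m²·s⁻²·A⁻².
kg·m²·s⁻²·A⁻² is the base-SI form of the henry.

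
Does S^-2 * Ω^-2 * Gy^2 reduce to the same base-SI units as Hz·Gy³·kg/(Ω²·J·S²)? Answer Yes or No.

No

Left side:
  S = kg⁻¹·m⁻²·s³·A².
  So S⁻² = kg²·m⁴·s⁻⁶·A⁻⁴.
  Ω = kg·m²·s⁻³·A⁻².
  So Ω⁻² = kg⁻²·m⁻⁴·s⁶·A⁴.
  Gy = m²·s⁻².
  So Gy² = m⁴·s⁻⁴.
  Combining: S⁻²·Ω⁻²·Gy² = (kg²·m⁴·s⁻⁶·A⁻⁴) · (kg⁻²·m⁻⁴·s⁶·A⁴) · (m⁴·s⁻⁴) = m⁴·s⁻⁴.
Right side:
  Hz = s⁻¹.
  Ω = kg·m²·s⁻³·A⁻².
  So Ω⁻² = kg⁻²·m⁻⁴·s⁶·A⁴.
  J = kg·m²·s⁻².
  So J⁻¹ = kg⁻¹·m⁻²·s².
  Gy = m²·s⁻².
  So Gy³ = m⁶·s⁻⁶.
  S = kg⁻¹·m⁻²·s³·A².
  So S⁻² = kg²·m⁴·s⁻⁶·A⁻⁴.
  Combining: Hz·Ω⁻²·J⁻¹·Gy³·S⁻²·kg = s⁻¹ · (kg⁻²·m⁻⁴·s⁶·A⁴) · (kg⁻¹·m⁻²·s²) · (m⁶·s⁻⁶) · (kg²·m⁴·s⁻⁶·A⁻⁴) · kg = m⁴·s⁻⁵.
Left is m⁴·s⁻⁴; right is m⁴·s⁻⁵ — different.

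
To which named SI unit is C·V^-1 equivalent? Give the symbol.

F

C = A·s = s·A (charge = current × time).
V = W/A (potential = power per current),
    = kg·m²·s⁻³·A⁻¹.
So V⁻¹ = kg⁻¹·m⁻²·s³·A.
Combining: C·V⁻¹ = (s·A) · (kg⁻¹·m⁻²·s³·A) = kg⁻¹·m⁻²·s⁴·A².
kg⁻¹·m⁻²·s⁴·A² is the base-SI form of the farad.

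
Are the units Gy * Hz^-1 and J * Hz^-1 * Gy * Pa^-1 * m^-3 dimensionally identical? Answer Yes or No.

Left side:
  Gy = J/kg (absorbed dose = energy per mass),
      = m²·s⁻².
  Hz = 1/s = s⁻¹ (frequency is cycles per second).
  So Hz⁻¹ = s.
  Combining: Gy·Hz⁻¹ = (m²·s⁻²) · s = m²·s⁻¹.
Right side:
  J = N·m (work = force × distance),
      = kg·m²·s⁻².
  Hz = 1/s = s⁻¹ (frequency is cycles per second).
  So Hz⁻¹ = s.
  Gy = J/kg (absorbed dose = energy per mass),
      = m²·s⁻².
  Pa = N/m² (pressure = force per area),
      = kg·m⁻¹·s⁻².
  So Pa⁻¹ = kg⁻¹·m·s².
  Combining: J·Hz⁻¹·Gy·Pa⁻¹·m⁻³ = (kg·m²·s⁻²) · s · (m²·s⁻²) · (kg⁻¹·m·s²) · m⁻³ = m²·s⁻¹.
Both reduce to m²·s⁻¹.

Yes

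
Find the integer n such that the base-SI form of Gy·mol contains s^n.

-2

Gy = m²·s⁻².
Combining: Gy·mol = (m²·s⁻²) · mol = m²·s⁻²·mol.
The exponent of s is -2.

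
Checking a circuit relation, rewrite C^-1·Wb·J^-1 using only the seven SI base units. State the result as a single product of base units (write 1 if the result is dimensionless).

C = A·s = s·A (charge = current × time).
So C⁻¹ = s⁻¹·A⁻¹.
Wb = V·s (flux: a volt is a weber per second),
    = kg·m²·s⁻²·A⁻¹.
J = N·m (work = force × distance),
    = kg·m²·s⁻².
So J⁻¹ = kg⁻¹·m⁻²·s².
Combining: C⁻¹·Wb·J⁻¹ = (s⁻¹·A⁻¹) · (kg·m²·s⁻²·A⁻¹) · (kg⁻¹·m⁻²·s²) = s⁻¹·A⁻².

s⁻¹·A⁻²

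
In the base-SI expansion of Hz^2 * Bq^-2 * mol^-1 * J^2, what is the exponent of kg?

2

Hz = s⁻¹.
So Hz² = s⁻².
Bq = s⁻¹.
So Bq⁻² = s².
J = kg·m²·s⁻².
So J² = kg²·m⁴·s⁻⁴.
Combining: Hz²·Bq⁻²·mol⁻¹·J² = s⁻² · s² · mol⁻¹ · (kg²·m⁴·s⁻⁴) = kg²·m⁴·s⁻⁴·mol⁻¹.
The exponent of kg is 2.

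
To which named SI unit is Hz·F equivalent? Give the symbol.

Hz = s⁻¹.
F = kg⁻¹·m⁻²·s⁴·A².
Combining: Hz·F = s⁻¹ · (kg⁻¹·m⁻²·s⁴·A²) = kg⁻¹·m⁻²·s³·A².
kg⁻¹·m⁻²·s³·A² is the base-SI form of the siemens.

S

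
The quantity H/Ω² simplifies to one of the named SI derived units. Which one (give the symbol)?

Ω = kg·m²·s⁻³·A⁻².
So Ω⁻² = kg⁻²·m⁻⁴·s⁶·A⁴.
H = kg·m²·s⁻²·A⁻².
Combining: Ω⁻²·H = (kg⁻²·m⁻⁴·s⁶·A⁴) · (kg·m²·s⁻²·A⁻²) = kg⁻¹·m⁻²·s⁴·A².
kg⁻¹·m⁻²·s⁴·A² is the base-SI form of the farad.

F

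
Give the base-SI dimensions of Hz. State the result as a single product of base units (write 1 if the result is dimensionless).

Hz = 1/s = s⁻¹ (frequency is cycles per second).

s⁻¹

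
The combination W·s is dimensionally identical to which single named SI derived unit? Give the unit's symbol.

W = J/s (power = energy per time),
    = kg·m²·s⁻³.
Combining: W·s = (kg·m²·s⁻³) · s = kg·m²·s⁻².
kg·m²·s⁻² is the base-SI form of the joule.

J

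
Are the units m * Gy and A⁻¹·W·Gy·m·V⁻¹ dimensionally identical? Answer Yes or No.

Yes

Left side:
  Gy = J/kg (absorbed dose = energy per mass),
      = m²·s⁻².
  Combining: m·Gy = m · (m²·s⁻²) = m³·s⁻².
Right side:
  W = J/s (power = energy per time),
      = kg·m²·s⁻³.
  Gy = J/kg (absorbed dose = energy per mass),
      = m²·s⁻².
  V = W/A (potential = power per current),
      = kg·m²·s⁻³·A⁻¹.
  So V⁻¹ = kg⁻¹·m⁻²·s³·A.
  Combining: A⁻¹·W·Gy·m·V⁻¹ = A⁻¹ · (kg·m²·s⁻³) · (m²·s⁻²) · m · (kg⁻¹·m⁻²·s³·A) = m³·s⁻².
Both reduce to m³·s⁻².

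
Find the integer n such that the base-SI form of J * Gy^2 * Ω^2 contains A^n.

J = N·m (work = force × distance),
    = kg·m²·s⁻².
Gy = J/kg (absorbed dose = energy per mass),
    = m²·s⁻².
So Gy² = m⁴·s⁻⁴.
Ω = V/A (resistance = voltage per current),
    = kg·m²·s⁻³·A⁻².
So Ω² = kg²·m⁴·s⁻⁶·A⁻⁴.
Combining: J·Gy²·Ω² = (kg·m²·s⁻²) · (m⁴·s⁻⁴) · (kg²·m⁴·s⁻⁶·A⁻⁴) = kg³·m¹⁰·s⁻¹²·A⁻⁴.
The exponent of A is -4.

-4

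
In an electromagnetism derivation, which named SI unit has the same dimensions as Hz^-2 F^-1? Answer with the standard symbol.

Hz = s⁻¹.
So Hz⁻² = s².
F = kg⁻¹·m⁻²·s⁴·A².
So F⁻¹ = kg·m²·s⁻⁴·A⁻².
Combining: Hz⁻²·F⁻¹ = s² · (kg·m²·s⁻⁴·A⁻²) = kg·m²·s⁻²·A⁻².
kg·m²·s⁻²·A⁻² is the base-SI form of the henry.

H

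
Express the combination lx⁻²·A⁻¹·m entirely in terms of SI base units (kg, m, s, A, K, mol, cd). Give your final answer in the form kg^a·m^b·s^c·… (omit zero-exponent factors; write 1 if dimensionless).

m⁵·A⁻¹·cd⁻²

lx = lm/m² (illuminance = luminous flux per area),
    = m⁻²·cd.
So lx⁻² = m⁴·cd⁻².
Combining: lx⁻²·A⁻¹·m = (m⁴·cd⁻²) · A⁻¹ · m = m⁵·A⁻¹·cd⁻².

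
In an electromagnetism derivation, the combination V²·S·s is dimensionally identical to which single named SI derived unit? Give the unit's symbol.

J

V = kg·m²·s⁻³·A⁻¹.
So V² = kg²·m⁴·s⁻⁶·A⁻².
S = kg⁻¹·m⁻²·s³·A².
Combining: V²·S·s = (kg²·m⁴·s⁻⁶·A⁻²) · (kg⁻¹·m⁻²·s³·A²) · s = kg·m²·s⁻².
kg·m²·s⁻² is the base-SI form of the joule.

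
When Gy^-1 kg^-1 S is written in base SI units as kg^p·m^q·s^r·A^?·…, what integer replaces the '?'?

2

Gy = m²·s⁻².
So Gy⁻¹ = m⁻²·s².
S = kg⁻¹·m⁻²·s³·A².
Combining: Gy⁻¹·kg⁻¹·S = (m⁻²·s²) · kg⁻¹ · (kg⁻¹·m⁻²·s³·A²) = kg⁻²·m⁻⁴·s⁵·A².
The exponent of A is 2.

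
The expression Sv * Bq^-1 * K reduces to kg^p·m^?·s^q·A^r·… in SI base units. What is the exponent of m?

2

Sv = J/kg (equivalent dose = energy per mass),
    = m²·s⁻².
Bq = 1/s = s⁻¹ (activity is decays per second).
So Bq⁻¹ = s.
Combining: Sv·Bq⁻¹·K = (m²·s⁻²) · s · K = m²·s⁻¹·K.
The exponent of m is 2.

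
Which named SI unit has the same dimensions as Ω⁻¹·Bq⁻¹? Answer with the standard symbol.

F

Ω = V/A (resistance = voltage per current),
    = kg·m²·s⁻³·A⁻².
So Ω⁻¹ = kg⁻¹·m⁻²·s³·A².
Bq = 1/s = s⁻¹ (activity is decays per second).
So Bq⁻¹ = s.
Combining: Ω⁻¹·Bq⁻¹ = (kg⁻¹·m⁻²·s³·A²) · s = kg⁻¹·m⁻²·s⁴·A².
kg⁻¹·m⁻²·s⁴·A² is the base-SI form of the farad.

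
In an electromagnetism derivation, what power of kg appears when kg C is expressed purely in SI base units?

1

C = s·A.
Combining: kg·C = kg · (s·A) = kg·s·A.
The exponent of kg is 1.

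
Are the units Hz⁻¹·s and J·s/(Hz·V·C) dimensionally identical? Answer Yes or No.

Yes

Left side:
  Hz = 1/s = s⁻¹ (frequency is cycles per second).
  So Hz⁻¹ = s.
  Combining: Hz⁻¹·s = s · s = s².
Right side:
  J = N·m (work = force × distance),
      = kg·m²·s⁻².
  Hz = 1/s = s⁻¹ (frequency is cycles per second).
  So Hz⁻¹ = s.
  V = W/A (potential = power per current),
      = kg·m²·s⁻³·A⁻¹.
  So V⁻¹ = kg⁻¹·m⁻²·s³·A.
  C = A·s = s·A (charge = current × time).
  So C⁻¹ = s⁻¹·A⁻¹.
  Combining: J·Hz⁻¹·V⁻¹·s·C⁻¹ = (kg·m²·s⁻²) · s · (kg⁻¹·m⁻²·s³·A) · s · (s⁻¹·A⁻¹) = s².
Both reduce to s².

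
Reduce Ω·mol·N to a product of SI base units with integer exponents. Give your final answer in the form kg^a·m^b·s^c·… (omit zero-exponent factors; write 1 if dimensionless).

Ω = V/A (resistance = voltage per current),
    = kg·m²·s⁻³·A⁻².
N = kg·m/s² = kg·m·s⁻² (force = mass × acceleration).
Combining: Ω·mol·N = (kg·m²·s⁻³·A⁻²) · mol · (kg·m·s⁻²) = kg²·m³·s⁻⁵·A⁻²·mol.

kg²·m³·s⁻⁵·A⁻²·mol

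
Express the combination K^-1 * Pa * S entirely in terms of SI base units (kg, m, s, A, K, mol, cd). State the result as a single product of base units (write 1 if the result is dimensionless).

Pa = N/m² (pressure = force per area),
    = kg·m⁻¹·s⁻².
S = 1/Ω (conductance is reciprocal resistance),
    = kg⁻¹·m⁻²·s³·A².
Combining: K⁻¹·Pa·S = K⁻¹ · (kg·m⁻¹·s⁻²) · (kg⁻¹·m⁻²·s³·A²) = m⁻³·s·A²·K⁻¹.

m⁻³·s·A²·K⁻¹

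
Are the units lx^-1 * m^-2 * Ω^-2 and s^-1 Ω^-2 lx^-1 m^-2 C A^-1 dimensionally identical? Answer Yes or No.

Yes

Left side:
  lx = lm/m² (illuminance = luminous flux per area),
      = m⁻²·cd.
  So lx⁻¹ = m²·cd⁻¹.
  Ω = V/A (resistance = voltage per current),
      = kg·m²·s⁻³·A⁻².
  So Ω⁻² = kg⁻²·m⁻⁴·s⁶·A⁴.
  Combining: lx⁻¹·m⁻²·Ω⁻² = (m²·cd⁻¹) · m⁻² · (kg⁻²·m⁻⁴·s⁶·A⁴) = kg⁻²·m⁻⁴·s⁶·A⁴·cd⁻¹.
Right side:
  Ω = kg·m²·s⁻³·A⁻².
  So Ω⁻² = kg⁻²·m⁻⁴·s⁶·A⁴.
  lx = m⁻²·cd.
  So lx⁻¹ = m²·cd⁻¹.
  C = s·A.
  Combining: s⁻¹·Ω⁻²·lx⁻¹·m⁻²·C·A⁻¹ = s⁻¹ · (kg⁻²·m⁻⁴·s⁶·A⁴) · (m²·cd⁻¹) · m⁻² · (s·A) · A⁻¹ = kg⁻²·m⁻⁴·s⁶·A⁴·cd⁻¹.
Both reduce to kg⁻²·m⁻⁴·s⁶·A⁴·cd⁻¹.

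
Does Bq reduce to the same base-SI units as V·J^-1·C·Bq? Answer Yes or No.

Left side:
  Bq = 1/s = s⁻¹ (activity is decays per second).
Right side:
  V = W/A (potential = power per current),
      = kg·m²·s⁻³·A⁻¹.
  J = N·m (work = force × distance),
      = kg·m²·s⁻².
  So J⁻¹ = kg⁻¹·m⁻²·s².
  C = A·s = s·A (charge = current × time).
  Bq = 1/s = s⁻¹ (activity is decays per second).
  Combining: V·J⁻¹·C·Bq = (kg·m²·s⁻³·A⁻¹) · (kg⁻¹·m⁻²·s²) · (s·A) · s⁻¹ = s⁻¹.
Both reduce to s⁻¹.

Yes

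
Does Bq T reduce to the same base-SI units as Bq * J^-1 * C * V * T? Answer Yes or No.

Left side:
  Bq = 1/s = s⁻¹ (activity is decays per second).
  T = Wb/m² (flux density = flux per area),
      = kg·s⁻²·A⁻¹.
  Combining: Bq·T = s⁻¹ · (kg·s⁻²·A⁻¹) = kg·s⁻³·A⁻¹.
Right side:
  Bq = 1/s = s⁻¹ (activity is decays per second).
  J = N·m (work = force × distance),
      = kg·m²·s⁻².
  So J⁻¹ = kg⁻¹·m⁻²·s².
  C = A·s = s·A (charge = current × time).
  V = W/A (potential = power per current),
      = kg·m²·s⁻³·A⁻¹.
  T = Wb/m² (flux density = flux per area),
      = kg·s⁻²·A⁻¹.
  Combining: Bq·J⁻¹·C·V·T = s⁻¹ · (kg⁻¹·m⁻²·s²) · (s·A) · (kg·m²·s⁻³·A⁻¹) · (kg·s⁻²·A⁻¹) = kg·s⁻³·A⁻¹.
Both reduce to kg·s⁻³·A⁻¹.

Yes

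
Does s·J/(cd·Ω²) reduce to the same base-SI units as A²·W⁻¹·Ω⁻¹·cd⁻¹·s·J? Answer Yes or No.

Left side:
  J = N·m (work = force × distance),
      = kg·m²·s⁻².
  Ω = V/A (resistance = voltage per current),
      = kg·m²·s⁻³·A⁻².
  So Ω⁻² = kg⁻²·m⁻⁴·s⁶·A⁴.
  Combining: cd⁻¹·s·J·Ω⁻² = cd⁻¹ · s · (kg·m²·s⁻²) · (kg⁻²·m⁻⁴·s⁶·A⁴) = kg⁻¹·m⁻²·s⁵·A⁴·cd⁻¹.
Right side:
  W = J/s (power = energy per time),
      = kg·m²·s⁻³.
  So W⁻¹ = kg⁻¹·m⁻²·s³.
  Ω = V/A (resistance = voltage per current),
      = kg·m²·s⁻³·A⁻².
  So Ω⁻¹ = kg⁻¹·m⁻²·s³·A².
  J = N·m (work = force × distance),
      = kg·m²·s⁻².
  Combining: A²·W⁻¹·Ω⁻¹·cd⁻¹·s·J = A² · (kg⁻¹·m⁻²·s³) · (kg⁻¹·m⁻²·s³·A²) · cd⁻¹ · s · (kg·m²·s⁻²) = kg⁻¹·m⁻²·s⁵·A⁴·cd⁻¹.
Both reduce to kg⁻¹·m⁻²·s⁵·A⁴·cd⁻¹.

Yes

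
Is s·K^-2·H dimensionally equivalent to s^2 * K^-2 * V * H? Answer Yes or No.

No

Left side:
  H = Wb/A (inductance = flux per current),
      = kg·m²·s⁻²·A⁻².
  Combining: s·K⁻²·H = s · K⁻² · (kg·m²·s⁻²·A⁻²) = kg·m²·s⁻¹·A⁻²·K⁻².
Right side:
  V = W/A (potential = power per current),
      = kg·m²·s⁻³·A⁻¹.
  H = Wb/A (inductance = flux per current),
      = kg·m²·s⁻²·A⁻².
  Combining: s²·K⁻²·V·H = s² · K⁻² · (kg·m²·s⁻³·A⁻¹) · (kg·m²·s⁻²·A⁻²) = kg²·m⁴·s⁻³·A⁻³·K⁻².
Left is kg·m²·s⁻¹·A⁻²·K⁻²; right is kg²·m⁴·s⁻³·A⁻³·K⁻² — different.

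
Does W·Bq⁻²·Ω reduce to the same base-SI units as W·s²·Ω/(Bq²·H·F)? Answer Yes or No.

Left side:
  W = kg·m²·s⁻³.
  Bq = s⁻¹.
  So Bq⁻² = s².
  Ω = kg·m²·s⁻³·A⁻².
  Combining: W·Bq⁻²·Ω = (kg·m²·s⁻³) · s² · (kg·m²·s⁻³·A⁻²) = kg²·m⁴·s⁻⁴·A⁻².
Right side:
  W = J/s (power = energy per time),
      = kg·m²·s⁻³.
  Bq = 1/s = s⁻¹ (activity is decays per second).
  So Bq⁻² = s².
  H = Wb/A (inductance = flux per current),
      = kg·m²·s⁻²·A⁻².
  So H⁻¹ = kg⁻¹·m⁻²·s²·A².
  Ω = V/A (resistance = voltage per current),
      = kg·m²·s⁻³·A⁻².
  F = C/V (capacitance = charge per voltage),
      = A·s/(kg·m²·s⁻³·A⁻¹) (substituting C and V),
      = kg⁻¹·m⁻²·s⁴·A².
  So F⁻¹ = kg·m²·s⁻⁴·A⁻².
  Combining: W·Bq⁻²·H⁻¹·s²·Ω·F⁻¹ = (kg·m²·s⁻³) · s² · (kg⁻¹·m⁻²·s²·A²) · s² · (kg·m²·s⁻³·A⁻²) · (kg·m²·s⁻⁴·A⁻²) = kg²·m⁴·s⁻⁴·A⁻².
Both reduce to kg²·m⁴·s⁻⁴·A⁻².

Yes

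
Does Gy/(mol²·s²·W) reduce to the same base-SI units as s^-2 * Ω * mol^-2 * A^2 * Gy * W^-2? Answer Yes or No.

Left side:
  Gy = m²·s⁻².
  W = kg·m²·s⁻³.
  So W⁻¹ = kg⁻¹·m⁻²·s³.
  Combining: mol⁻²·Gy·s⁻²·W⁻¹ = mol⁻² · (m²·s⁻²) · s⁻² · (kg⁻¹·m⁻²·s³) = kg⁻¹·s⁻¹·mol⁻².
Right side:
  Ω = kg·m²·s⁻³·A⁻².
  Gy = m²·s⁻².
  W = kg·m²·s⁻³.
  So W⁻² = kg⁻²·m⁻⁴·s⁶.
  Combining: s⁻²·Ω·mol⁻²·A²·Gy·W⁻² = s⁻² · (kg·m²·s⁻³·A⁻²) · mol⁻² · A² · (m²·s⁻²) · (kg⁻²·m⁻⁴·s⁶) = kg⁻¹·s⁻¹·mol⁻².
Both reduce to kg⁻¹·s⁻¹·mol⁻².

Yes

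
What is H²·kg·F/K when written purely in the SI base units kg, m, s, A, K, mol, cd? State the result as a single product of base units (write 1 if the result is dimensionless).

kg²·m²·A⁻²·K⁻¹

H = Wb/A (inductance = flux per current),
    = kg·m²·s⁻²·A⁻².
So H² = kg²·m⁴·s⁻⁴·A⁻⁴.
F = C/V (capacitance = charge per voltage),
    = A·s/(kg·m²·s⁻³·A⁻¹) (substituting C and V),
    = kg⁻¹·m⁻²·s⁴·A².
Combining: K⁻¹·H²·kg·F = K⁻¹ · (kg²·m⁴·s⁻⁴·A⁻⁴) · kg · (kg⁻¹·m⁻²·s⁴·A²) = kg²·m²·A⁻²·K⁻¹.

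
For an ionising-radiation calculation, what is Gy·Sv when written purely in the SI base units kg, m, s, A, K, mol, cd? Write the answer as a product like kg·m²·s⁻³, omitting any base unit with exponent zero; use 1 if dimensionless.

Gy = J/kg (absorbed dose = energy per mass),
    = m²·s⁻².
Sv = J/kg (equivalent dose = energy per mass),
    = m²·s⁻².
Combining: Gy·Sv = (m²·s⁻²) · (m²·s⁻²) = m⁴·s⁻⁴.

m⁴·s⁻⁴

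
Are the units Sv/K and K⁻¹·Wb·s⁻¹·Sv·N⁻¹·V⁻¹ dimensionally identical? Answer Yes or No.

Left side:
  Sv = J/kg (equivalent dose = energy per mass),
      = m²·s⁻².
  Combining: K⁻¹·Sv = K⁻¹ · (m²·s⁻²) = m²·s⁻²·K⁻¹.
Right side:
  Wb = kg·m²·s⁻²·A⁻¹.
  Sv = m²·s⁻².
  N = kg·m·s⁻².
  So N⁻¹ = kg⁻¹·m⁻¹·s².
  V = kg·m²·s⁻³·A⁻¹.
  So V⁻¹ = kg⁻¹·m⁻²·s³·A.
  Combining: K⁻¹·Wb·s⁻¹·Sv·N⁻¹·V⁻¹ = K⁻¹ · (kg·m²·s⁻²·A⁻¹) · s⁻¹ · (m²·s⁻²) · (kg⁻¹·m⁻¹·s²) · (kg⁻¹·m⁻²·s³·A) = kg⁻¹·m·K⁻¹.
Left is m²·s⁻²·K⁻¹; right is kg⁻¹·m·K⁻¹ — different.

No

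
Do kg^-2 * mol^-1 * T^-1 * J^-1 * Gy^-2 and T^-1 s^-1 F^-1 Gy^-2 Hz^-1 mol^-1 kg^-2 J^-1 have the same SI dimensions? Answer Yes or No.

Left side:
  T = kg·s⁻²·A⁻¹.
  So T⁻¹ = kg⁻¹·s²·A.
  J = kg·m²·s⁻².
  So J⁻¹ = kg⁻¹·m⁻²·s².
  Gy = m²·s⁻².
  So Gy⁻² = m⁻⁴·s⁴.
  Combining: kg⁻²·mol⁻¹·T⁻¹·J⁻¹·Gy⁻² = kg⁻² · mol⁻¹ · (kg⁻¹·s²·A) · (kg⁻¹·m⁻²·s²) · (m⁻⁴·s⁴) = kg⁻⁴·m⁻⁶·s⁸·A·mol⁻¹.
Right side:
  T = kg·s⁻²·A⁻¹.
  So T⁻¹ = kg⁻¹·s²·A.
  F = kg⁻¹·m⁻²·s⁴·A².
  So F⁻¹ = kg·m²·s⁻⁴·A⁻².
  Gy = m²·s⁻².
  So Gy⁻² = m⁻⁴·s⁴.
  Hz = s⁻¹.
  So Hz⁻¹ = s.
  J = kg·m²·s⁻².
  So J⁻¹ = kg⁻¹·m⁻²·s².
  Combining: T⁻¹·s⁻¹·F⁻¹·Gy⁻²·Hz⁻¹·mol⁻¹·kg⁻²·J⁻¹ = (kg⁻¹·s²·A) · s⁻¹ · (kg·m²·s⁻⁴·A⁻²) · (m⁻⁴·s⁴) · s · mol⁻¹ · kg⁻² · (kg⁻¹·m⁻²·s²) = kg⁻³·m⁻⁴·s⁴·A⁻¹·mol⁻¹.
Left is kg⁻⁴·m⁻⁶·s⁸·A·mol⁻¹; right is kg⁻³·m⁻⁴·s⁴·A⁻¹·mol⁻¹ — different.

No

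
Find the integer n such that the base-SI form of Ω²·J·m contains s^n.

-8

Ω = V/A (resistance = voltage per current),
    = kg·m²·s⁻³·A⁻².
So Ω² = kg²·m⁴·s⁻⁶·A⁻⁴.
J = N·m (work = force × distance),
    = kg·m²·s⁻².
Combining: Ω²·J·m = (kg²·m⁴·s⁻⁶·A⁻⁴) · (kg·m²·s⁻²) · m = kg³·m⁷·s⁻⁸·A⁻⁴.
The exponent of s is -8.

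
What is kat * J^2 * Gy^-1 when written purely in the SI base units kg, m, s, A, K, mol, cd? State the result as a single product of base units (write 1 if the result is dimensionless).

kat = mol/s = s⁻¹·mol (catalytic activity).
J = N·m (work = force × distance),
    = kg·m²·s⁻².
So J² = kg²·m⁴·s⁻⁴.
Gy = J/kg (absorbed dose = energy per mass),
    = m²·s⁻².
So Gy⁻¹ = m⁻²·s².
Combining: kat·J²·Gy⁻¹ = (s⁻¹·mol) · (kg²·m⁴·s⁻⁴) · (m⁻²·s²) = kg²·m²·s⁻³·mol.

kg²·m²·s⁻³·mol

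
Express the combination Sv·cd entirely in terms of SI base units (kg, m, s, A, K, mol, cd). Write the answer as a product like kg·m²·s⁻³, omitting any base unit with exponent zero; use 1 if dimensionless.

Sv = m²·s⁻².
Combining: Sv·cd = (m²·s⁻²) · cd = m²·s⁻²·cd.

m²·s⁻²·cd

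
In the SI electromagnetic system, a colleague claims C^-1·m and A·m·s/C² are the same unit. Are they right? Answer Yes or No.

Left side:
  C = A·s = s·A (charge = current × time).
  So C⁻¹ = s⁻¹·A⁻¹.
  Combining: C⁻¹·m = (s⁻¹·A⁻¹) · m = m·s⁻¹·A⁻¹.
Right side:
  C = s·A.
  So C⁻² = s⁻²·A⁻².
  Combining: A·m·C⁻²·s = A · m · (s⁻²·A⁻²) · s = m·s⁻¹·A⁻¹.
Both reduce to m·s⁻¹·A⁻¹.

Yes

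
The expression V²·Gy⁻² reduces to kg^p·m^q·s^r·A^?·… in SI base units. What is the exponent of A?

-2

V = kg·m²·s⁻³·A⁻¹.
So V² = kg²·m⁴·s⁻⁶·A⁻².
Gy = m²·s⁻².
So Gy⁻² = m⁻⁴·s⁴.
Combining: V²·Gy⁻² = (kg²·m⁴·s⁻⁶·A⁻²) · (m⁻⁴·s⁴) = kg²·s⁻²·A⁻².
The exponent of A is -2.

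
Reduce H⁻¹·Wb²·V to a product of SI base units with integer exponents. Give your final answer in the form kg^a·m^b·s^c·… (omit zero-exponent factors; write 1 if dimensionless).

kg²·m⁴·s⁻⁵·A⁻¹

H = Wb/A (inductance = flux per current),
    = kg·m²·s⁻²·A⁻².
So H⁻¹ = kg⁻¹·m⁻²·s²·A².
Wb = V·s (flux: a volt is a weber per second),
    = kg·m²·s⁻²·A⁻¹.
So Wb² = kg²·m⁴·s⁻⁴·A⁻².
V = W/A (potential = power per current),
    = kg·m²·s⁻³·A⁻¹.
Combining: H⁻¹·Wb²·V = (kg⁻¹·m⁻²·s²·A²) · (kg²·m⁴·s⁻⁴·A⁻²) · (kg·m²·s⁻³·A⁻¹) = kg²·m⁴·s⁻⁵·A⁻¹.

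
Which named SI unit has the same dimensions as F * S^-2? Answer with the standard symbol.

H

F = kg⁻¹·m⁻²·s⁴·A².
S = kg⁻¹·m⁻²·s³·A².
So S⁻² = kg²·m⁴·s⁻⁶·A⁻⁴.
Combining: F·S⁻² = (kg⁻¹·m⁻²·s⁴·A²) · (kg²·m⁴·s⁻⁶·A⁻⁴) = kg·m²·s⁻²·A⁻².
kg·m²·s⁻²·A⁻² is the base-SI form of the henry.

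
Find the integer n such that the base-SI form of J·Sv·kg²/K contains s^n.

J = N·m (work = force × distance),
    = kg·m²·s⁻².
Sv = J/kg (equivalent dose = energy per mass),
    = m²·s⁻².
Combining: J·K⁻¹·Sv·kg² = (kg·m²·s⁻²) · K⁻¹ · (m²·s⁻²) · kg² = kg³·m⁴·s⁻⁴·K⁻¹.
The exponent of s is -4.

-4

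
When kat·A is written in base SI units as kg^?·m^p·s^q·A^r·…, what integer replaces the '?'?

kat = s⁻¹·mol.
Combining: kat·A = (s⁻¹·mol) · A = s⁻¹·A·mol.
The exponent of kg is 0.

0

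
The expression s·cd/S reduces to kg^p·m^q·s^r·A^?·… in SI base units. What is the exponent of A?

S = 1/Ω (conductance is reciprocal resistance),
    = kg⁻¹·m⁻²·s³·A².
So S⁻¹ = kg·m²·s⁻³·A⁻².
Combining: S⁻¹·s·cd = (kg·m²·s⁻³·A⁻²) · s · cd = kg·m²·s⁻²·A⁻²·cd.
The exponent of A is -2.

-2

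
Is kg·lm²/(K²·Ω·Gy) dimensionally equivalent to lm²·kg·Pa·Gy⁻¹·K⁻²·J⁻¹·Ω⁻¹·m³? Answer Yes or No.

Yes

Left side:
  Ω = kg·m²·s⁻³·A⁻².
  So Ω⁻¹ = kg⁻¹·m⁻²·s³·A².
  Gy = m²·s⁻².
  So Gy⁻¹ = m⁻²·s².
  lm = cd.
  So lm² = cd².
  Combining: kg·K⁻²·Ω⁻¹·Gy⁻¹·lm² = kg · K⁻² · (kg⁻¹·m⁻²·s³·A²) · (m⁻²·s²) · cd² = m⁻⁴·s⁵·A²·K⁻²·cd².
Right side:
  lm = cd·sr = cd (luminous flux; sr is dimensionless).
  So lm² = cd².
  Pa = N/m² (pressure = force per area),
      = kg·m⁻¹·s⁻².
  Gy = J/kg (absorbed dose = energy per mass),
      = m²·s⁻².
  So Gy⁻¹ = m⁻²·s².
  J = N·m (work = force × distance),
      = kg·m²·s⁻².
  So J⁻¹ = kg⁻¹·m⁻²·s².
  Ω = V/A (resistance = voltage per current),
      = kg·m²·s⁻³·A⁻².
  So Ω⁻¹ = kg⁻¹·m⁻²·s³·A².
  Combining: lm²·kg·Pa·Gy⁻¹·K⁻²·J⁻¹·Ω⁻¹·m³ = cd² · kg · (kg·m⁻¹·s⁻²) · (m⁻²·s²) · K⁻² · (kg⁻¹·m⁻²·s²) · (kg⁻¹·m⁻²·s³·A²) · m³ = m⁻⁴·s⁵·A²·K⁻²·cd².
Both reduce to m⁻⁴·s⁵·A²·K⁻²·cd².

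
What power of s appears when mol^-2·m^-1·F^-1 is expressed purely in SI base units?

F = kg⁻¹·m⁻²·s⁴·A².
So F⁻¹ = kg·m²·s⁻⁴·A⁻².
Combining: mol⁻²·m⁻¹·F⁻¹ = mol⁻² · m⁻¹ · (kg·m²·s⁻⁴·A⁻²) = kg·m·s⁻⁴·A⁻²·mol⁻².
The exponent of s is -4.

-4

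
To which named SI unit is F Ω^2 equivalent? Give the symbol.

H

F = C/V (capacitance = charge per voltage),
    = A·s/(kg·m²·s⁻³·A⁻¹) (substituting C and V),
    = kg⁻¹·m⁻²·s⁴·A².
Ω = V/A (resistance = voltage per current),
    = kg·m²·s⁻³·A⁻².
So Ω² = kg²·m⁴·s⁻⁶·A⁻⁴.
Combining: F·Ω² = (kg⁻¹·m⁻²·s⁴·A²) · (kg²·m⁴·s⁻⁶·A⁻⁴) = kg·m²·s⁻²·A⁻².
kg·m²·s⁻²·A⁻² is the base-SI form of the henry.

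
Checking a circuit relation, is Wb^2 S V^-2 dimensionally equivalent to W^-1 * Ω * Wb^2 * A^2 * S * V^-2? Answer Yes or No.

Yes

Left side:
  Wb = kg·m²·s⁻²·A⁻¹.
  So Wb² = kg²·m⁴·s⁻⁴·A⁻².
  S = kg⁻¹·m⁻²·s³·A².
  V = kg·m²·s⁻³·A⁻¹.
  So V⁻² = kg⁻²·m⁻⁴·s⁶·A².
  Combining: Wb²·S·V⁻² = (kg²·m⁴·s⁻⁴·A⁻²) · (kg⁻¹·m⁻²·s³·A²) · (kg⁻²·m⁻⁴·s⁶·A²) = kg⁻¹·m⁻²·s⁵·A².
Right side:
  W = J/s (power = energy per time),
      = kg·m²·s⁻³.
  So W⁻¹ = kg⁻¹·m⁻²·s³.
  Ω = V/A (resistance = voltage per current),
      = kg·m²·s⁻³·A⁻².
  Wb = V·s (flux: a volt is a weber per second),
      = kg·m²·s⁻²·A⁻¹.
  So Wb² = kg²·m⁴·s⁻⁴·A⁻².
  S = 1/Ω (conductance is reciprocal resistance),
      = kg⁻¹·m⁻²·s³·A².
  V = W/A (potential = power per current),
      = kg·m²·s⁻³·A⁻¹.
  So V⁻² = kg⁻²·m⁻⁴·s⁶·A².
  Combining: W⁻¹·Ω·Wb²·A²·S·V⁻² = (kg⁻¹·m⁻²·s³) · (kg·m²·s⁻³·A⁻²) · (kg²·m⁴·s⁻⁴·A⁻²) · A² · (kg⁻¹·m⁻²·s³·A²) · (kg⁻²·m⁻⁴·s⁶·A²) = kg⁻¹·m⁻²·s⁵·A².
Both reduce to kg⁻¹·m⁻²·s⁵·A².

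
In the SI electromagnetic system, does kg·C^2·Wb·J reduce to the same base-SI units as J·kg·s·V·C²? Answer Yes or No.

Yes

Left side:
  C = A·s = s·A (charge = current × time).
  So C² = s²·A².
  Wb = V·s (flux: a volt is a weber per second),
      = kg·m²·s⁻²·A⁻¹.
  J = N·m (work = force × distance),
      = kg·m²·s⁻².
  Combining: kg·C²·Wb·J = kg · (s²·A²) · (kg·m²·s⁻²·A⁻¹) · (kg·m²·s⁻²) = kg³·m⁴·s⁻²·A.
Right side:
  J = N·m (work = force × distance),
      = kg·m²·s⁻².
  V = W/A (potential = power per current),
      = kg·m²·s⁻³·A⁻¹.
  C = A·s = s·A (charge = current × time).
  So C² = s²·A².
  Combining: J·kg·s·V·C² = (kg·m²·s⁻²) · kg · s · (kg·m²·s⁻³·A⁻¹) · (s²·A²) = kg³·m⁴·s⁻²·A.
Both reduce to kg³·m⁴·s⁻²·A.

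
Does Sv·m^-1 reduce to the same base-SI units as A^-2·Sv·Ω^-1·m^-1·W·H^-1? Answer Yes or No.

No

Left side:
  Sv = m²·s⁻².
  Combining: Sv·m⁻¹ = (m²·s⁻²) · m⁻¹ = m·s⁻².
Right side:
  Sv = m²·s⁻².
  Ω = kg·m²·s⁻³·A⁻².
  So Ω⁻¹ = kg⁻¹·m⁻²·s³·A².
  W = kg·m²·s⁻³.
  H = kg·m²·s⁻²·A⁻².
  So H⁻¹ = kg⁻¹·m⁻²·s²·A².
  Combining: A⁻²·Sv·Ω⁻¹·m⁻¹·W·H⁻¹ = A⁻² · (m²·s⁻²) · (kg⁻¹·m⁻²·s³·A²) · m⁻¹ · (kg·m²·s⁻³) · (kg⁻¹·m⁻²·s²·A²) = kg⁻¹·m⁻¹·A².
Left is m·s⁻²; right is kg⁻¹·m⁻¹·A² — different.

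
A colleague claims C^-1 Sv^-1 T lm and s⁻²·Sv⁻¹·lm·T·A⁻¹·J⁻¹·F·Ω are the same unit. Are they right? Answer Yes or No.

Left side:
  C = s·A.
  So C⁻¹ = s⁻¹·A⁻¹.
  Sv = m²·s⁻².
  So Sv⁻¹ = m⁻²·s².
  T = kg·s⁻²·A⁻¹.
  lm = cd.
  Combining: C⁻¹·Sv⁻¹·T·lm = (s⁻¹·A⁻¹) · (m⁻²·s²) · (kg·s⁻²·A⁻¹) · cd = kg·m⁻²·s⁻¹·A⁻²·cd.
Right side:
  Sv = m²·s⁻².
  So Sv⁻¹ = m⁻²·s².
  lm = cd.
  T = kg·s⁻²·A⁻¹.
  J = kg·m²·s⁻².
  So J⁻¹ = kg⁻¹·m⁻²·s².
  F = kg⁻¹·m⁻²·s⁴·A².
  Ω = kg·m²·s⁻³·A⁻².
  Combining: s⁻²·Sv⁻¹·lm·T·A⁻¹·J⁻¹·F·Ω = s⁻² · (m⁻²·s²) · cd · (kg·s⁻²·A⁻¹) · A⁻¹ · (kg⁻¹·m⁻²·s²) · (kg⁻¹·m⁻²·s⁴·A²) · (kg·m²·s⁻³·A⁻²) = m⁻⁴·s·A⁻²·cd.
Left is kg·m⁻²·s⁻¹·A⁻²·cd; right is m⁻⁴·s·A⁻²·cd — different.

No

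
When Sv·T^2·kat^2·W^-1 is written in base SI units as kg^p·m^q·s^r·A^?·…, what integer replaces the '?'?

-2

Sv = J/kg (equivalent dose = energy per mass),
    = m²·s⁻².
T = Wb/m² (flux density = flux per area),
    = kg·s⁻²·A⁻¹.
So T² = kg²·s⁻⁴·A⁻².
kat = mol/s = s⁻¹·mol (catalytic activity).
So kat² = s⁻²·mol².
W = J/s (power = energy per time),
    = kg·m²·s⁻³.
So W⁻¹ = kg⁻¹·m⁻²·s³.
Combining: Sv·T²·kat²·W⁻¹ = (m²·s⁻²) · (kg²·s⁻⁴·A⁻²) · (s⁻²·mol²) · (kg⁻¹·m⁻²·s³) = kg·s⁻⁵·A⁻²·mol².
The exponent of A is -2.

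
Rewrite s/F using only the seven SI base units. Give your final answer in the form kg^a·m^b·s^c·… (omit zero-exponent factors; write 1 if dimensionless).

F = kg⁻¹·m⁻²·s⁴·A².
So F⁻¹ = kg·m²·s⁻⁴·A⁻².
Combining: F⁻¹·s = (kg·m²·s⁻⁴·A⁻²) · s = kg·m²·s⁻³·A⁻².

kg·m²·s⁻³·A⁻²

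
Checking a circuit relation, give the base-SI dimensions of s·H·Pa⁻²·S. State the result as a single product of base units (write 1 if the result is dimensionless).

H = kg·m²·s⁻²·A⁻².
Pa = kg·m⁻¹·s⁻².
So Pa⁻² = kg⁻²·m²·s⁴.
S = kg⁻¹·m⁻²·s³·A².
Combining: s·H·Pa⁻²·S = s · (kg·m²·s⁻²·A⁻²) · (kg⁻²·m²·s⁴) · (kg⁻¹·m⁻²·s³·A²) = kg⁻²·m²·s⁶.

kg⁻²·m²·s⁶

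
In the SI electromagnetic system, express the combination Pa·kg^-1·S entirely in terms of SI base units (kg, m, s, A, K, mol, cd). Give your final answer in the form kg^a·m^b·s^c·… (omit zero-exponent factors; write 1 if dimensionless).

kg⁻¹·m⁻³·s·A²

Pa = kg·m⁻¹·s⁻².
S = kg⁻¹·m⁻²·s³·A².
Combining: Pa·kg⁻¹·S = (kg·m⁻¹·s⁻²) · kg⁻¹ · (kg⁻¹·m⁻²·s³·A²) = kg⁻¹·m⁻³·s·A².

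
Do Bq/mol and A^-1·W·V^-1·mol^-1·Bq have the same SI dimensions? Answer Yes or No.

Yes

Left side:
  Bq = s⁻¹.
  Combining: Bq·mol⁻¹ = s⁻¹ · mol⁻¹ = s⁻¹·mol⁻¹.
Right side:
  W = kg·m²·s⁻³.
  V = kg·m²·s⁻³·A⁻¹.
  So V⁻¹ = kg⁻¹·m⁻²·s³·A.
  Bq = s⁻¹.
  Combining: A⁻¹·W·V⁻¹·mol⁻¹·Bq = A⁻¹ · (kg·m²·s⁻³) · (kg⁻¹·m⁻²·s³·A) · mol⁻¹ · s⁻¹ = s⁻¹·mol⁻¹.
Both reduce to s⁻¹·mol⁻¹.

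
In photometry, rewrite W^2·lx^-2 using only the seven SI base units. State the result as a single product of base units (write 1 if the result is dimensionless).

kg²·m⁸·s⁻⁶·cd⁻²

W = J/s (power = energy per time),
    = kg·m²·s⁻³.
So W² = kg²·m⁴·s⁻⁶.
lx = lm/m² (illuminance = luminous flux per area),
    = m⁻²·cd.
So lx⁻² = m⁴·cd⁻².
Combining: W²·lx⁻² = (kg²·m⁴·s⁻⁶) · (m⁴·cd⁻²) = kg²·m⁸·s⁻⁶·cd⁻².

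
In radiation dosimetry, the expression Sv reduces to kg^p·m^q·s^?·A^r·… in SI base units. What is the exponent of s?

-2

Sv = J/kg (equivalent dose = energy per mass),
    = m²·s⁻².
The exponent of s is -2.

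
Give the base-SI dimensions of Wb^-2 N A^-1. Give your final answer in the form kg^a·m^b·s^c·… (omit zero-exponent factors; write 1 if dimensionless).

kg⁻¹·m⁻³·s²·A

Wb = kg·m²·s⁻²·A⁻¹.
So Wb⁻² = kg⁻²·m⁻⁴·s⁴·A².
N = kg·m·s⁻².
Combining: Wb⁻²·N·A⁻¹ = (kg⁻²·m⁻⁴·s⁴·A²) · (kg·m·s⁻²) · A⁻¹ = kg⁻¹·m⁻³·s²·A.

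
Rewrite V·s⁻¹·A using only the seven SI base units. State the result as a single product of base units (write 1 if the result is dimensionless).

kg·m²·s⁻⁴

V = W/A (potential = power per current),
    = kg·m²·s⁻³·A⁻¹.
Combining: V·s⁻¹·A = (kg·m²·s⁻³·A⁻¹) · s⁻¹ · A = kg·m²·s⁻⁴.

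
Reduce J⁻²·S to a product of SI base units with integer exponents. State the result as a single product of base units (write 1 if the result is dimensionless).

J = kg·m²·s⁻².
So J⁻² = kg⁻²·m⁻⁴·s⁴.
S = kg⁻¹·m⁻²·s³·A².
Combining: J⁻²·S = (kg⁻²·m⁻⁴·s⁴) · (kg⁻¹·m⁻²·s³·A²) = kg⁻³·m⁻⁶·s⁷·A².

kg⁻³·m⁻⁶·s⁷·A²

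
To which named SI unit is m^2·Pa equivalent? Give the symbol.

N

Pa = N/m² (pressure = force per area),
    = kg·m⁻¹·s⁻².
Combining: m²·Pa = m² · (kg·m⁻¹·s⁻²) = kg·m·s⁻².
kg·m·s⁻² is the base-SI form of the newton.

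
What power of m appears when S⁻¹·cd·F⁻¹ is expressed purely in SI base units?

S = 1/Ω (conductance is reciprocal resistance),
    = kg⁻¹·m⁻²·s³·A².
So S⁻¹ = kg·m²·s⁻³·A⁻².
F = C/V (capacitance = charge per voltage),
    = A·s/(kg·m²·s⁻³·A⁻¹) (substituting C and V),
    = kg⁻¹·m⁻²·s⁴·A².
So F⁻¹ = kg·m²·s⁻⁴·A⁻².
Combining: S⁻¹·cd·F⁻¹ = (kg·m²·s⁻³·A⁻²) · cd · (kg·m²·s⁻⁴·A⁻²) = kg²·m⁴·s⁻⁷·A⁻⁴·cd.
The exponent of m is 4.

4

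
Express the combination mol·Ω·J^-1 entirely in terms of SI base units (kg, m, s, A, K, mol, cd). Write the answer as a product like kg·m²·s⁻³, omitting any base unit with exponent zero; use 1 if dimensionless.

Ω = kg·m²·s⁻³·A⁻².
J = kg·m²·s⁻².
So J⁻¹ = kg⁻¹·m⁻²·s².
Combining: mol·Ω·J⁻¹ = mol · (kg·m²·s⁻³·A⁻²) · (kg⁻¹·m⁻²·s²) = s⁻¹·A⁻²·mol.

s⁻¹·A⁻²·mol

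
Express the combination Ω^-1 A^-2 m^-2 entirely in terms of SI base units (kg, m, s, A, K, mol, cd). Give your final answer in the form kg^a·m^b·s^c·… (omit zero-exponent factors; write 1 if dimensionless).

kg⁻¹·m⁻⁴·s³

Ω = V/A (resistance = voltage per current),
    = kg·m²·s⁻³·A⁻².
So Ω⁻¹ = kg⁻¹·m⁻²·s³·A².
Combining: Ω⁻¹·A⁻²·m⁻² = (kg⁻¹·m⁻²·s³·A²) · A⁻² · m⁻² = kg⁻¹·m⁻⁴·s³.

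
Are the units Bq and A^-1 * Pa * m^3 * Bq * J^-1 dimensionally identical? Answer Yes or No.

No

Left side:
  Bq = 1/s = s⁻¹ (activity is decays per second).
Right side:
  Pa = N/m² (pressure = force per area),
      = kg·m⁻¹·s⁻².
  Bq = 1/s = s⁻¹ (activity is decays per second).
  J = N·m (work = force × distance),
      = kg·m²·s⁻².
  So J⁻¹ = kg⁻¹·m⁻²·s².
  Combining: A⁻¹·Pa·m³·Bq·J⁻¹ = A⁻¹ · (kg·m⁻¹·s⁻²) · m³ · s⁻¹ · (kg⁻¹·m⁻²·s²) = s⁻¹·A⁻¹.
Left is s⁻¹; right is s⁻¹·A⁻¹ — different.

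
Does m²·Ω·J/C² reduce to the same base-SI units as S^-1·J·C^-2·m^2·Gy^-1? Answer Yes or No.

Left side:
  Ω = kg·m²·s⁻³·A⁻².
  J = kg·m²·s⁻².
  C = s·A.
  So C⁻² = s⁻²·A⁻².
  Combining: m²·Ω·J·C⁻² = m² · (kg·m²·s⁻³·A⁻²) · (kg·m²·s⁻²) · (s⁻²·A⁻²) = kg²·m⁶·s⁻⁷·A⁻⁴.
Right side:
  S = kg⁻¹·m⁻²·s³·A².
  So S⁻¹ = kg·m²·s⁻³·A⁻².
  J = kg·m²·s⁻².
  C = s·A.
  So C⁻² = s⁻²·A⁻².
  Gy = m²·s⁻².
  So Gy⁻¹ = m⁻²·s².
  Combining: S⁻¹·J·C⁻²·m²·Gy⁻¹ = (kg·m²·s⁻³·A⁻²) · (kg·m²·s⁻²) · (s⁻²·A⁻²) · m² · (m⁻²·s²) = kg²·m⁴·s⁻⁵·A⁻⁴.
Left is kg²·m⁶·s⁻⁷·A⁻⁴; right is kg²·m⁴·s⁻⁵·A⁻⁴ — different.

No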